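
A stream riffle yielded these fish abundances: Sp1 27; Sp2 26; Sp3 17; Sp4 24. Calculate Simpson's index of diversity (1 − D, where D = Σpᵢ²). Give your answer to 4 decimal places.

0.7431

Total N = 27+26+17+24 = 94, so the proportions are 0.287234, 0.276596, 0.180851, 0.255319 (working shown to 6 dp, full precision carried).
D = 0.287234² + 0.276596² + 0.180851² + 0.255319² = 0.082503 + 0.076505 + 0.032707 + 0.065188 = 0.256904.
So 1 − D = 0.743096, i.e. 0.7431 to 4 decimal places.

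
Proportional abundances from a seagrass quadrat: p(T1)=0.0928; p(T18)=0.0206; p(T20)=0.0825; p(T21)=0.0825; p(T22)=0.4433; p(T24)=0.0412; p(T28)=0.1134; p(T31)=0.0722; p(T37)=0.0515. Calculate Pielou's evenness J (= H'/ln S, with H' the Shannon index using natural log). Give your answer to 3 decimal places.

0.816

H' = −Σ pᵢ ln pᵢ = −((-0.22061) + (-0.07998) + (-0.20583) + (-0.20583) + (-0.36063) + (-0.13140) + (-0.24685) + (-0.18976) + (-0.15276)) = 1.79366 (working shown to 5 dp, full precision carried).
With S = 9 species, ln S = 2.19722, so J = 1.79366/2.19722 = 0.81633, i.e. 0.816 to 3 decimal places.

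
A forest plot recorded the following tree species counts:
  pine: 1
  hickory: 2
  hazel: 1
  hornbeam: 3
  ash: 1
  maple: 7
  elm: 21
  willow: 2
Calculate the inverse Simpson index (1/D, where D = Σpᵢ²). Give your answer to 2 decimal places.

Total N = 1+2+1+3+1+7+21+2 = 38, so the proportions are 0.02632, 0.05263, 0.02632, 0.07895, 0.02632, 0.18421, 0.55263, 0.05263 (working shown to 5 dp, full precision carried).
D = 0.02632² + 0.05263² + 0.02632² + 0.07895² + 0.02632² + 0.18421² + 0.55263² + 0.05263² = 0.00069 + 0.00277 + 0.00069 + 0.00623 + 0.00069 + 0.03393 + 0.30540 + 0.00277 = 0.35319.
So 1/D = 2.8314, i.e. 2.83 to 2 decimal places.

2.83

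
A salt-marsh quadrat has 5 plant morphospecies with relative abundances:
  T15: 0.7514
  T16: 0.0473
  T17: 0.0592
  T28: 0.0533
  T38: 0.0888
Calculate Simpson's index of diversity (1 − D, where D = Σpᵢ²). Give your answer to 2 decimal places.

0.42

D = 0.7514² + 0.0473² + 0.0592² + 0.0533² + 0.0888² = 0.5646 + 0.0022 + 0.0035 + 0.0028 + 0.0079 = 0.5811 (working shown to 4 dp, full precision carried).
So 1 − D = 0.4189, i.e. 0.42 to 2 decimal places.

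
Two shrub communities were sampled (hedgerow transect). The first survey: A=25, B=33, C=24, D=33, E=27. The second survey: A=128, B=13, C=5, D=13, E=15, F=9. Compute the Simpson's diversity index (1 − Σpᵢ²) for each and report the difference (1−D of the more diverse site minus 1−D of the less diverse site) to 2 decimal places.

0.31

The first survey: N=142, proportions 0.1761, 0.2324, 0.169, 0.2324, 0.1901, giving 1−D = 0.7963 (working shown to 4 dp, full precision carried).
The second survey: N=183, proportions 0.6995, 0.071, 0.0273, 0.071, 0.082, 0.0492, giving 1−D = 0.4908.
Difference = |0.7963 − 0.4908| = 0.3055, i.e. 0.31 to 2 decimal places.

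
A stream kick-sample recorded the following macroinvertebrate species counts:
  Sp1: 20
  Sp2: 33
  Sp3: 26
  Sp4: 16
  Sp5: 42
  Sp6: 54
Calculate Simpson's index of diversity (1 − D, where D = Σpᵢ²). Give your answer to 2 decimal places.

0.81

Total N = 20+33+26+16+42+54 = 191, so the proportions are 0.1047, 0.1728, 0.1361, 0.0838, 0.2199, 0.2827 (working shown to 4 dp, full precision carried).
D = 0.1047² + 0.1728² + 0.1361² + 0.0838² + 0.2199² + 0.2827² = 0.0110 + 0.0299 + 0.0185 + 0.0070 + 0.0484 + 0.0799 = 0.1946.
So 1 − D = 0.8054, i.e. 0.81 to 2 decimal places.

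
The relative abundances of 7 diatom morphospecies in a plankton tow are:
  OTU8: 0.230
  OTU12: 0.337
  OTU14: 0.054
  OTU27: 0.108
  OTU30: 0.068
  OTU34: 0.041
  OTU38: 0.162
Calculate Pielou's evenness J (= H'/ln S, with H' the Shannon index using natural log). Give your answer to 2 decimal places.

0.88

H' = −Σ pᵢ ln pᵢ = −((-0.3380) + (-0.3665) + (-0.1576) + (-0.2404) + (-0.1828) + (-0.1310) + (-0.2949)) = 1.7112 (working shown to 4 dp, full precision carried).
With S = 7 species, ln S = 1.9459, so J = 1.7112/1.9459 = 0.8794, i.e. 0.88 to 2 decimal places.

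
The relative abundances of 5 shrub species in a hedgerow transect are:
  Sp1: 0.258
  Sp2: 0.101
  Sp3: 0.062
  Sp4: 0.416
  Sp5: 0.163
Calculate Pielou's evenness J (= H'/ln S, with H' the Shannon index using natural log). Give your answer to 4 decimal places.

H' = −Σ pᵢ ln pᵢ = −((-0.349537) + (-0.231556) + (-0.172398) + (-0.364861) + (-0.295683)) = 1.414036 (working shown to 6 dp, full precision carried).
With S = 5 species, ln S = 1.609438, so J = 1.414036/1.609438 = 0.878590, i.e. 0.8786 to 4 decimal places.

0.8786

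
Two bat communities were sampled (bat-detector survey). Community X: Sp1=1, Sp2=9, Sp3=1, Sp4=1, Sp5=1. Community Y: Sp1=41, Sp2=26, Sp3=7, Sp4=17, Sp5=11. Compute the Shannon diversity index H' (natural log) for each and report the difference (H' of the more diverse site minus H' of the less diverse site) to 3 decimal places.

0.394

Community X: N=13, proportions 0.076923, 0.692308, 0.076923, 0.076923, 0.076923, giving H' = 1.043794 (working shown to 6 dp, full precision carried).
Community Y: N=102, proportions 0.401961, 0.254902, 0.068627, 0.166667, 0.107843, giving H' = 1.437426.
Difference = |1.043794 − 1.437426| = 0.393632, i.e. 0.394 to 3 decimal places.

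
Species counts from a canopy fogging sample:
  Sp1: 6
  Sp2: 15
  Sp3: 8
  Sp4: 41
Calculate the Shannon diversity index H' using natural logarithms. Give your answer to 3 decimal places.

Total N = 6+15+8+41 = 70, so the proportions are 0.08571, 0.21429, 0.11429, 0.58571 (working shown to 5 dp, full precision carried).
Each pᵢ ln pᵢ term: 0.08571×(-2.45674)=-0.21058, 0.21429×(-1.54045)=-0.33010, 0.11429×(-2.16905)=-0.24789, 0.58571×(-0.53492)=-0.31331.
Sum = -1.10188, so H' = 1.102.

1.102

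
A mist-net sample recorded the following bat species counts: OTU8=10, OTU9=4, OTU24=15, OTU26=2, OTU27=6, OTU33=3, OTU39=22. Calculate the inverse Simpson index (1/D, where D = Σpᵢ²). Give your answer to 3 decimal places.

4.398

Total N = 10+4+15+2+6+3+22 = 62, so the proportions are 0.1612903, 0.0645161, 0.2419355, 0.0322581, 0.0967742, 0.0483871, 0.3548387 (working shown to 7 dp, full precision carried).
D = 0.1612903² + 0.0645161² + 0.2419355² + 0.0322581² + 0.0967742² + 0.0483871² + 0.3548387² = 0.0260146 + 0.0041623 + 0.0585328 + 0.0010406 + 0.0093652 + 0.0023413 + 0.1259105 = 0.2273673.
So 1/D = 4.39817, i.e. 4.398 to 3 decimal places.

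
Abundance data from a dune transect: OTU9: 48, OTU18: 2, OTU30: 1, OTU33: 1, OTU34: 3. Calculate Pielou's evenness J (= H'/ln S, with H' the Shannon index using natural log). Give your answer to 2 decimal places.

0.34

Total N = 48+2+1+1+3 = 55, so the proportions are 0.8727, 0.0364, 0.0182, 0.0182, 0.0545 (working shown to 4 dp, full precision carried).
H' = −Σ pᵢ ln pᵢ = −((-0.1188) + (-0.1205) + (-0.0729) + (-0.0729) + (-0.1587)) = 0.5437.
With S = 5 species, ln S = 1.6094, so J = 0.5437/1.6094 = 0.3378, i.e. 0.34 to 2 decimal places.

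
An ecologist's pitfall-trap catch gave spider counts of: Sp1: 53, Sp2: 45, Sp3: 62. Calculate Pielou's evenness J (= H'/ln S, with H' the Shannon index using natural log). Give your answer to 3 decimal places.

0.992

Total N = 53+45+62 = 160, so the proportions are 0.33125, 0.28125, 0.3875 (working shown to 5 dp, full precision carried).
H' = −Σ pᵢ ln pᵢ = −((-0.36599) + (-0.35677) + (-0.36737)) = 1.09013.
With S = 3 species, ln S = 1.09861, so J = 1.09013/1.09861 = 0.99228, i.e. 0.992 to 3 decimal places.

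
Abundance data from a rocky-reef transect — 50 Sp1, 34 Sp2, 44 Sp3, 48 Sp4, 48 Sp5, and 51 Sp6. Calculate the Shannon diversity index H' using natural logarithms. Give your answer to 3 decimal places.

Total N = 50+34+44+48+48+51 = 275, so the proportions are 0.18182, 0.12364, 0.16, 0.17455, 0.17455, 0.18545 (working shown to 5 dp, full precision carried).
Each pᵢ ln pᵢ term: 0.18182×(-1.70475)=-0.30995, 0.12364×(-2.09041)=-0.25845, 0.16×(-1.83258)=-0.29321, 0.17455×(-1.74557)=-0.30468, 0.17455×(-1.74557)=-0.30468, 0.18545×(-1.68495)=-0.31248.
Sum = -1.78346, so H' = 1.783.

1.783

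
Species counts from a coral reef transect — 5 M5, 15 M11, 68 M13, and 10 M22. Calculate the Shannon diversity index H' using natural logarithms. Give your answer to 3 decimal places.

0.926

Total N = 5+15+68+10 = 98, so the proportions are 0.05102, 0.15306, 0.69388, 0.10204 (working shown to 5 dp, full precision carried).
Each pᵢ ln pᵢ term: 0.05102×(-2.97553)=-0.15181, 0.15306×(-1.87692)=-0.28728, 0.69388×(-0.36546)=-0.25358, 0.10204×(-2.28238)=-0.23290.
Sum = -0.92558, so H' = 0.926.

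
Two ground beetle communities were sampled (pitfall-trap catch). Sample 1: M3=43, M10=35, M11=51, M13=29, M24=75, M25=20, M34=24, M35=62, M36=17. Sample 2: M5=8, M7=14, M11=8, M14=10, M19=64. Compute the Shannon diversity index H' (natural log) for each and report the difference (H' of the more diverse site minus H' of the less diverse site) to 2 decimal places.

Sample 1: N=356, proportions 0.1208, 0.0983, 0.1433, 0.0815, 0.2107, 0.0562, 0.0674, 0.1742, 0.0478, giving H' = 2.0873 (working shown to 4 dp, full precision carried).
Sample 2: N=104, proportions 0.0769, 0.1346, 0.0769, 0.0962, 0.6154, giving H' = 1.1885.
Difference = |2.0873 − 1.1885| = 0.8988, i.e. 0.90 to 2 decimal places.

0.90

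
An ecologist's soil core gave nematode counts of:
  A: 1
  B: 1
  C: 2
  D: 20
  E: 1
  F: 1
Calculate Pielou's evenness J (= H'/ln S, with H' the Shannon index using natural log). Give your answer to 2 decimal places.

0.50

Total N = 1+1+2+20+1+1 = 26, so the proportions are 0.0385, 0.0385, 0.0769, 0.7692, 0.0385, 0.0385 (working shown to 4 dp, full precision carried).
H' = −Σ pᵢ ln pᵢ = −((-0.1253) + (-0.1253) + (-0.1973) + (-0.2018) + (-0.1253) + (-0.1253)) = 0.9004.
With S = 6 species, ln S = 1.7918, so J = 0.9004/1.7918 = 0.5025, i.e. 0.50 to 2 decimal places.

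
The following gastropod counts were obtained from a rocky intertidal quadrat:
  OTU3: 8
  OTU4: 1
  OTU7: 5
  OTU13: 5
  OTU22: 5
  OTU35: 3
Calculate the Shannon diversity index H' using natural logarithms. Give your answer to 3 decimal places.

1.664

Total N = 8+1+5+5+5+3 = 27, so the proportions are 0.2963, 0.03704, 0.18519, 0.18519, 0.18519, 0.11111 (working shown to 5 dp, full precision carried).
Each pᵢ ln pᵢ term: 0.2963×(-1.21640)=-0.36041, 0.03704×(-3.29584)=-0.12207, 0.18519×(-1.68640)=-0.31230, 0.18519×(-1.68640)=-0.31230, 0.18519×(-1.68640)=-0.31230, 0.11111×(-2.19722)=-0.24414.
Sum = -1.66351, so H' = 1.664.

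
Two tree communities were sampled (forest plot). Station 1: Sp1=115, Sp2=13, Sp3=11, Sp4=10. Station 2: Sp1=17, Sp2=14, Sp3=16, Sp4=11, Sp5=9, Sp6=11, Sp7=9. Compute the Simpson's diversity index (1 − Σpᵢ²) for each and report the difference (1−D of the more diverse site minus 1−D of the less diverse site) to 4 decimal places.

Station 1: N=149, proportions 0.771812, 0.087248, 0.073826, 0.067114, giving 1−D = 0.386739 (working shown to 6 dp, full precision carried).
Station 2: N=87, proportions 0.195402, 0.16092, 0.183908, 0.126437, 0.103448, 0.126437, 0.103448, giving 1−D = 0.848725.
Difference = |0.386739 − 0.848725| = 0.461986, i.e. 0.4620 to 4 decimal places.

0.4620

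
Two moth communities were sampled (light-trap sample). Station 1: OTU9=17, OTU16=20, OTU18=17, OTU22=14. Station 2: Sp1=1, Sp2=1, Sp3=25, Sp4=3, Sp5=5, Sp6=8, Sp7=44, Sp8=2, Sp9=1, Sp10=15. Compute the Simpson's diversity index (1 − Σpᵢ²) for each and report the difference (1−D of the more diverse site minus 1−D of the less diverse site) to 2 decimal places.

Station 1: N=68, proportions 0.25, 0.2941, 0.25, 0.2059, giving 1−D = 0.7461 (working shown to 4 dp, full precision carried).
Station 2: N=105, proportions 0.0095, 0.0095, 0.2381, 0.0286, 0.0476, 0.0762, 0.419, 0.019, 0.0095, 0.1429, giving 1−D = 0.7378.
Difference = |0.7461 − 0.7378| = 0.0083, i.e. 0.01 to 2 decimal places.

0.01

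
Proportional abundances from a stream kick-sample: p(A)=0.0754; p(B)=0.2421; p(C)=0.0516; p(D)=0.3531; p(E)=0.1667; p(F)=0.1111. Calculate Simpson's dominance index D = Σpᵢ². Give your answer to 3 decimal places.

0.232

D = 0.0754² + 0.2421² + 0.0516² + 0.3531² + 0.1667² + 0.1111² = 0.00569 + 0.05861 + 0.00266 + 0.12468 + 0.02779 + 0.01234 = 0.23177 (working shown to 5 dp, full precision carried).
To 3 decimal places, D = 0.232.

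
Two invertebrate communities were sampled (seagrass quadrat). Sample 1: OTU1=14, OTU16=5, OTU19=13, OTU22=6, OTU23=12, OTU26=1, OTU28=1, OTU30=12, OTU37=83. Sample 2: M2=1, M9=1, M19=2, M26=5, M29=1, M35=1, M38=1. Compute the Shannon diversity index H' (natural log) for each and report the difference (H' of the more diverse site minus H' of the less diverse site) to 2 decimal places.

Sample 1: N=147, proportions 0.0952, 0.034, 0.0884, 0.0408, 0.0816, 0.0068, 0.0068, 0.0816, 0.5646, giving H' = 1.4837 (working shown to 4 dp, full precision carried).
Sample 2: N=12, proportions 0.0833, 0.0833, 0.1667, 0.4167, 0.0833, 0.0833, 0.0833, giving H' = 1.6988.
Difference = |1.4837 − 1.6988| = 0.2151, i.e. 0.22 to 2 decimal places.

0.22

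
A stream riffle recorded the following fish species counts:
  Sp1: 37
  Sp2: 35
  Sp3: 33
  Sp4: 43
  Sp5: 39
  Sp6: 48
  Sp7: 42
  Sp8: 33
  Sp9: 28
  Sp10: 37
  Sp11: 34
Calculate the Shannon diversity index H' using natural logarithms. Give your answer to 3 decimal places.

Total N = 37+35+33+43+39+48+42+33+28+37+34 = 409, so the proportions are 0.09046, 0.08557, 0.08068, 0.10513, 0.09535, 0.11736, 0.10269, 0.08068, 0.06846, 0.09046, 0.08313 (working shown to 5 dp, full precision carried).
Each pᵢ ln pᵢ term: 0.09046×(-2.40280)=-0.21737, 0.08557×(-2.45837)=-0.21037, 0.08068×(-2.51721)=-0.20310, 0.10513×(-2.25252)=-0.23682, 0.09535×(-2.35015)=-0.22410, 0.11736×(-2.14251)=-0.25144, 0.10269×(-2.27605)=-0.23373, 0.08068×(-2.51721)=-0.20310, 0.06846×(-2.68151)=-0.18358, 0.09046×(-2.40280)=-0.21737, 0.08313×(-2.48735)=-0.20677.
Sum = -2.38774, so H' = 2.388.

2.388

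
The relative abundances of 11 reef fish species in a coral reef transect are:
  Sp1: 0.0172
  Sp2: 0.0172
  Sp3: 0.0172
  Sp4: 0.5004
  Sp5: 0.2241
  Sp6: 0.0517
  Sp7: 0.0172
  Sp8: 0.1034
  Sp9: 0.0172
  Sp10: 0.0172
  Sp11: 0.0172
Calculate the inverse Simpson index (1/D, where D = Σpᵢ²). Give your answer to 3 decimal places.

3.164

D = 0.0172² + 0.0172² + 0.0172² + 0.5004² + 0.2241² + 0.0517² + 0.0172² + 0.1034² + 0.0172² + 0.0172² + 0.0172² = 0.0002958 + 0.0002958 + 0.0002958 + 0.2504002 + 0.0502208 + 0.0026729 + 0.0002958 + 0.0106916 + 0.0002958 + 0.0002958 + 0.0002958 = 0.3160563 (working shown to 7 dp, full precision carried).
So 1/D = 3.16399, i.e. 3.164 to 3 decimal places.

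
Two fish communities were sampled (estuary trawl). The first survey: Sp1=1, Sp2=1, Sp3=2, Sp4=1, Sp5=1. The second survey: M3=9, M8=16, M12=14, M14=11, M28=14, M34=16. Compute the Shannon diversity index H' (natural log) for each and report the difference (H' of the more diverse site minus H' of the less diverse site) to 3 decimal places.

0.212

The first survey: N=6, proportions 0.16667, 0.16667, 0.33333, 0.16667, 0.16667, giving H' = 1.56071 (working shown to 5 dp, full precision carried).
The second survey: N=80, proportions 0.1125, 0.2, 0.175, 0.1375, 0.175, 0.2, giving H' = 1.77242.
Difference = |1.56071 − 1.77242| = 0.21171, i.e. 0.212 to 3 decimal places.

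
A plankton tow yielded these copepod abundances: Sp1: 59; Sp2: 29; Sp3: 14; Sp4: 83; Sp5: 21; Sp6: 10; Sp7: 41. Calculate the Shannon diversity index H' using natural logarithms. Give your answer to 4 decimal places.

1.7314

Total N = 59+29+14+83+21+10+41 = 257, so the proportions are 0.229572, 0.11284, 0.054475, 0.322957, 0.081712, 0.038911, 0.159533 (working shown to 6 dp, full precision carried).
Each pᵢ ln pᵢ term: 0.229572×(-1.471539)=-0.337824, 0.11284×(-2.181780)=-0.246193, 0.054475×(-2.910019)=-0.158522, 0.322957×(-1.130235)=-0.365018, 0.081712×(-2.504554)=-0.204652, 0.038911×(-3.246491)=-0.126323, 0.159533×(-1.835504)=-0.292824.
Sum = -1.731356, so H' = 1.7314.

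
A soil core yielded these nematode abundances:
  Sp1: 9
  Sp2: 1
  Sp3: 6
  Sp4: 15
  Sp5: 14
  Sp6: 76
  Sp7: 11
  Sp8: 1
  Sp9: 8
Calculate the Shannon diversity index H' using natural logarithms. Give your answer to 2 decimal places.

1.54

Total N = 9+1+6+15+14+76+11+1+8 = 141, so the proportions are 0.0638, 0.0071, 0.0426, 0.1064, 0.0993, 0.539, 0.078, 0.0071, 0.0567 (working shown to 4 dp, full precision carried).
Each pᵢ ln pᵢ term: 0.0638×(-2.7515)=-0.1756, 0.0071×(-4.9488)=-0.0351, 0.0426×(-3.1570)=-0.1343, 0.1064×(-2.2407)=-0.2384, 0.0993×(-2.3097)=-0.2293, 0.539×(-0.6180)=-0.3331, 0.078×(-2.5509)=-0.1990, 0.0071×(-4.9488)=-0.0351, 0.0567×(-2.8693)=-0.1628.
Sum = -1.5428, so H' = 1.54.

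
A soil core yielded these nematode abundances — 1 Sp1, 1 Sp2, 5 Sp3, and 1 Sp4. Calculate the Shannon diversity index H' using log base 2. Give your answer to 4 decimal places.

1.5488

Total N = 1+1+5+1 = 8, so the proportions are 0.125, 0.125, 0.625, 0.125 (working shown to 6 dp, full precision carried).
Each pᵢ log₂ pᵢ term: 0.125×(-3.000000)=-0.375000, 0.125×(-3.000000)=-0.375000, 0.625×(-0.678072)=-0.423795, 0.125×(-3.000000)=-0.375000.
Sum = -1.548795, so H' = 1.5488.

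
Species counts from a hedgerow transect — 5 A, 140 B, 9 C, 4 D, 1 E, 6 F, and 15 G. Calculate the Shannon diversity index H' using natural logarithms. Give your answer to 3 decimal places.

0.879

Total N = 5+140+9+4+1+6+15 = 180, so the proportions are 0.02778, 0.77778, 0.05, 0.02222, 0.00556, 0.03333, 0.08333 (working shown to 5 dp, full precision carried).
Each pᵢ ln pᵢ term: 0.02778×(-3.58352)=-0.09954, 0.77778×(-0.25131)=-0.19547, 0.05×(-2.99573)=-0.14979, 0.02222×(-3.80666)=-0.08459, 0.00556×(-5.19296)=-0.02885, 0.03333×(-3.40120)=-0.11337, 0.08333×(-2.48491)=-0.20708.
Sum = -0.87869, so H' = 0.879.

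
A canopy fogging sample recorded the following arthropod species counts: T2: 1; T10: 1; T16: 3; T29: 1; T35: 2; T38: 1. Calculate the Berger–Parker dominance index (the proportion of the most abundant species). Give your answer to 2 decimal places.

0.33

Total N = 1+1+3+1+2+1 = 9, so the proportions are 0.1111, 0.1111, 0.3333, 0.1111, 0.2222, 0.1111 (working shown to 4 dp, full precision carried).
The largest proportion is 0.3333, i.e. d = 0.33 to 2 decimal places.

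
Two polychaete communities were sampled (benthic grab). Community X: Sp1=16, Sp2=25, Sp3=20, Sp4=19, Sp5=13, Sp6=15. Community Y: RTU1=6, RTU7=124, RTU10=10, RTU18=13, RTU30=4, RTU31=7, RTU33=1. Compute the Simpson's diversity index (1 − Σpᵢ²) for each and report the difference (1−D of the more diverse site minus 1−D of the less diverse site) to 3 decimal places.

Community X: N=108, proportions 0.14815, 0.23148, 0.18519, 0.17593, 0.12037, 0.13889, giving 1−D = 0.82545 (working shown to 5 dp, full precision carried).
Community Y: N=165, proportions 0.03636, 0.75152, 0.06061, 0.07879, 0.02424, 0.04242, 0.00606, giving 1−D = 0.42160.
Difference = |0.82545 − 0.42160| = 0.40385, i.e. 0.404 to 3 decimal places.

0.404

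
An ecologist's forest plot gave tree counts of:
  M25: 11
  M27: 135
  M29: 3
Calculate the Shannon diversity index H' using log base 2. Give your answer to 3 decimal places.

Total N = 11+135+3 = 149, so the proportions are 0.07383, 0.90604, 0.02013 (working shown to 5 dp, full precision carried).
Each pᵢ log₂ pᵢ term: 0.07383×(-3.75974)=-0.27756, 0.90604×(-0.14235)=-0.12898, 0.02013×(-5.63421)=-0.11344.
Sum = -0.51998, so H' = 0.520.

0.520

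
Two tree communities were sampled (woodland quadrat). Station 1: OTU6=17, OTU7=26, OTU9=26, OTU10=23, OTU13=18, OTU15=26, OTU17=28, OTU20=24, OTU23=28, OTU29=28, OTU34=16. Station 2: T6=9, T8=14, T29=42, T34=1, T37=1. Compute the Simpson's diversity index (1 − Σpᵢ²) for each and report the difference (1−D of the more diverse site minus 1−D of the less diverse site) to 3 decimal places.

Station 1: N=260, proportions 0.06538, 0.1, 0.1, 0.08846, 0.06923, 0.1, 0.10769, 0.09231, 0.10769, 0.10769, 0.06154, giving 1−D = 0.90601 (working shown to 5 dp, full precision carried).
Station 2: N=67, proportions 0.13433, 0.20896, 0.62687, 0.01493, 0.01493, giving 1−D = 0.54489.
Difference = |0.90601 − 0.54489| = 0.36112, i.e. 0.361 to 3 decimal places.

0.361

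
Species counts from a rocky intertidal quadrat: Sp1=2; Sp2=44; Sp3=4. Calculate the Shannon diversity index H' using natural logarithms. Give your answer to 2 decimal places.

Total N = 2+44+4 = 50, so the proportions are 0.04, 0.88, 0.08 (working shown to 4 dp, full precision carried).
Each pᵢ ln pᵢ term: 0.04×(-3.2189)=-0.1288, 0.88×(-0.1278)=-0.1125, 0.08×(-2.5257)=-0.2021.
Sum = -0.4433, so H' = 0.44.

0.44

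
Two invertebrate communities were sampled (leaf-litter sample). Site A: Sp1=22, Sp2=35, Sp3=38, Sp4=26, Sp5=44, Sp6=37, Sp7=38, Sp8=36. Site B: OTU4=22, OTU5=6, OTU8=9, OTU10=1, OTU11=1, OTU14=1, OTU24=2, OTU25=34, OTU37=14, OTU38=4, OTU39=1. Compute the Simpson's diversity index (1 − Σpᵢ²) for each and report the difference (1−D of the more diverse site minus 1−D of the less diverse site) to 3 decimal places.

Site A: N=276, proportions 0.07971, 0.12681, 0.13768, 0.0942, 0.15942, 0.13406, 0.13768, 0.13043, giving 1−D = 0.87038 (working shown to 5 dp, full precision carried).
Site B: N=95, proportions 0.23158, 0.06316, 0.09474, 0.01053, 0.01053, 0.01053, 0.02105, 0.35789, 0.14737, 0.04211, 0.01053, giving 1−D = 0.78094.
Difference = |0.87038 − 0.78094| = 0.08944, i.e. 0.089 to 3 decimal places.

0.089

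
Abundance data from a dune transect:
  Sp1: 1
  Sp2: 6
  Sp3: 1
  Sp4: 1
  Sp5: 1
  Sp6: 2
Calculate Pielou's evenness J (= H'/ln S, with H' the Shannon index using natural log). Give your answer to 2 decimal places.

Total N = 1+6+1+1+1+2 = 12, so the proportions are 0.0833, 0.5, 0.0833, 0.0833, 0.0833, 0.1667 (working shown to 4 dp, full precision carried).
H' = −Σ pᵢ ln pᵢ = −((-0.2071) + (-0.3466) + (-0.2071) + (-0.2071) + (-0.2071) + (-0.2986)) = 1.4735.
With S = 6 species, ln S = 1.7918, so J = 1.4735/1.7918 = 0.8224, i.e. 0.82 to 2 decimal places.

0.82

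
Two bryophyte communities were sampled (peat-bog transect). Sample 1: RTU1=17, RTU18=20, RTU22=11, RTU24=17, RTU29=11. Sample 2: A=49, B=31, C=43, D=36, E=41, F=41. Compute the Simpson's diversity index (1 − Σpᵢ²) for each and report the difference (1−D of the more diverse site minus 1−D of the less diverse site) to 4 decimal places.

Sample 1: N=76, proportions 0.223684, 0.263158, 0.144737, 0.223684, 0.144737, giving 1−D = 0.788781 (working shown to 6 dp, full precision carried).
Sample 2: N=241, proportions 0.20332, 0.128631, 0.178423, 0.149378, 0.170124, 0.170124, giving 1−D = 0.830082.
Difference = |0.788781 − 0.830082| = 0.041301, i.e. 0.0413 to 4 decimal places.

0.0413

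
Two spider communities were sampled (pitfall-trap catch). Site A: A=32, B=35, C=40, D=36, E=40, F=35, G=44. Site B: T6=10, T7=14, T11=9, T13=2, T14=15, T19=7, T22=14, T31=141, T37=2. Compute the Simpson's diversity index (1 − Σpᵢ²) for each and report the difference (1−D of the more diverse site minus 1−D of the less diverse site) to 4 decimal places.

0.3085

Site A: N=262, proportions 0.122137, 0.133588, 0.152672, 0.137405, 0.152672, 0.133588, 0.167939, giving 1−D = 0.855690 (working shown to 6 dp, full precision carried).
Site B: N=214, proportions 0.046729, 0.065421, 0.042056, 0.009346, 0.070093, 0.03271, 0.065421, 0.658879, 0.009346, giving 1−D = 0.547209.
Difference = |0.855690 − 0.547209| = 0.308481, i.e. 0.3085 to 4 decimal places.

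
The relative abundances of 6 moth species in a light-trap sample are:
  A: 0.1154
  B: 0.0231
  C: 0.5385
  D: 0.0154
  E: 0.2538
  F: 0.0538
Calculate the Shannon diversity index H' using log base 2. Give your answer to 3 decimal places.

1.788

Each pᵢ log₂ pᵢ term (working shown to 5 dp, full precision carried): 0.1154×(-3.11528)=-0.35950, 0.0231×(-5.43596)=-0.12557, 0.5385×(-0.89298)=-0.48087, 0.0154×(-6.02093)=-0.09272, 0.2538×(-1.97824)=-0.50208, 0.0538×(-4.21625)=-0.22683.
Sum = -1.78758, so H' = 1.788.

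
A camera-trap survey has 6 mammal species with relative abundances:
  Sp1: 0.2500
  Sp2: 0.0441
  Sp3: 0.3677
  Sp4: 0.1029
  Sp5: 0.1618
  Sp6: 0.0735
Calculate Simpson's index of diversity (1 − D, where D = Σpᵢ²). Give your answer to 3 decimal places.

D = 0.25² + 0.0441² + 0.3677² + 0.1029² + 0.1618² + 0.0735² = 0.06250 + 0.00194 + 0.13520 + 0.01059 + 0.02618 + 0.00540 = 0.24182 (working shown to 5 dp, full precision carried).
So 1 − D = 0.75818, i.e. 0.758 to 3 decimal places.

0.758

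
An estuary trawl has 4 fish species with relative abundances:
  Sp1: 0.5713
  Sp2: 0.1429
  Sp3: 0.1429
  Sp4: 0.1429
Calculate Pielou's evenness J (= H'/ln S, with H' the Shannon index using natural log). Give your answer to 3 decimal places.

0.832

H' = −Σ pᵢ ln pᵢ = −((-0.31984) + (-0.27803) + (-0.27803) + (-0.27803)) = 1.15392 (working shown to 5 dp, full precision carried).
With S = 4 species, ln S = 1.38629, so J = 1.15392/1.38629 = 0.83238, i.e. 0.832 to 3 decimal places.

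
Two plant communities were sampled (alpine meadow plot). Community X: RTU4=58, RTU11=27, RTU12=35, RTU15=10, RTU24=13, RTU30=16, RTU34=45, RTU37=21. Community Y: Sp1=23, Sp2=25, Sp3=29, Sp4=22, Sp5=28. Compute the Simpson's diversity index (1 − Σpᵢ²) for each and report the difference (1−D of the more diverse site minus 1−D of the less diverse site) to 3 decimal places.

Community X: N=225, proportions 0.25778, 0.12, 0.15556, 0.04444, 0.05778, 0.07111, 0.2, 0.09333, giving 1−D = 0.83587 (working shown to 5 dp, full precision carried).
Community Y: N=127, proportions 0.1811, 0.19685, 0.22835, 0.17323, 0.22047, giving 1−D = 0.79769.
Difference = |0.83587 − 0.79769| = 0.03818, i.e. 0.038 to 3 decimal places.

0.038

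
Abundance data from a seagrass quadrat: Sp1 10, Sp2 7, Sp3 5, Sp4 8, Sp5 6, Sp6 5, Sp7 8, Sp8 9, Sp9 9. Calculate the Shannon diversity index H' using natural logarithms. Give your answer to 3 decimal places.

Total N = 10+7+5+8+6+5+8+9+9 = 67, so the proportions are 0.14925, 0.10448, 0.07463, 0.1194, 0.08955, 0.07463, 0.1194, 0.13433, 0.13433 (working shown to 5 dp, full precision carried).
Each pᵢ ln pᵢ term: 0.14925×(-1.90211)=-0.28390, 0.10448×(-2.25878)=-0.23599, 0.07463×(-2.59525)=-0.19368, 0.1194×(-2.12525)=-0.25376, 0.08955×(-2.41293)=-0.21608, 0.07463×(-2.59525)=-0.19368, 0.1194×(-2.12525)=-0.25376, 0.13433×(-2.00747)=-0.26966, 0.13433×(-2.00747)=-0.26966.
Sum = -2.17017, so H' = 2.170.

2.170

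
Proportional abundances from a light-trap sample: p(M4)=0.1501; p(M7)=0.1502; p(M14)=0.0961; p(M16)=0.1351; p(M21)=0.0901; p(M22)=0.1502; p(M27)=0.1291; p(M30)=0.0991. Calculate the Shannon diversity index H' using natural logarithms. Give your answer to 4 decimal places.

2.0599

Each pᵢ ln pᵢ term (working shown to 6 dp, full precision carried): 0.1501×(-1.896454)=-0.284658, 0.1502×(-1.895788)=-0.284747, 0.0961×(-2.342366)=-0.225101, 0.1351×(-2.001740)=-0.270435, 0.0901×(-2.406835)=-0.216856, 0.1502×(-1.895788)=-0.284747, 0.1291×(-2.047168)=-0.264289, 0.0991×(-2.311626)=-0.229082.
Sum = -2.059916, so H' = 2.0599.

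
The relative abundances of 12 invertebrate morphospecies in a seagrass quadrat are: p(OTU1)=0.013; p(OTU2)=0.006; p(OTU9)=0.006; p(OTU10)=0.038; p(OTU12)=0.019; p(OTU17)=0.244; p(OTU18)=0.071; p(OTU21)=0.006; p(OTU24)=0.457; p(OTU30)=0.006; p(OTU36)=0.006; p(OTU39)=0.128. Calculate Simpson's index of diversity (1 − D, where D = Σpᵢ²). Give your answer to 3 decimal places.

0.708

D = 0.013² + 0.006² + 0.006² + 0.038² + 0.019² + 0.244² + 0.071² + 0.006² + 0.457² + 0.006² + 0.006² + 0.128² = 0.00017 + 0.00004 + 0.00004 + 0.00144 + 0.00036 + 0.05954 + 0.00504 + 0.00004 + 0.20885 + 0.00004 + 0.00004 + 0.01638 = 0.29196 (working shown to 5 dp, full precision carried).
So 1 − D = 0.70804, i.e. 0.708 to 3 decimal places.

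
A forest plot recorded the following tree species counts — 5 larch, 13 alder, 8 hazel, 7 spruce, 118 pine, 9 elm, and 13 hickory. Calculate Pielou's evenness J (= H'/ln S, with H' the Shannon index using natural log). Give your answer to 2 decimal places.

0.61

Total N = 5+13+8+7+118+9+13 = 173, so the proportions are 0.0289, 0.0751, 0.0462, 0.0405, 0.6821, 0.052, 0.0751 (working shown to 4 dp, full precision carried).
H' = −Σ pᵢ ln pᵢ = −((-0.1024) + (-0.1945) + (-0.1421) + (-0.1298) + (-0.2610) + (-0.1538) + (-0.1945)) = 1.1781.
With S = 7 species, ln S = 1.9459, so J = 1.1781/1.9459 = 0.6054, i.e. 0.61 to 2 decimal places.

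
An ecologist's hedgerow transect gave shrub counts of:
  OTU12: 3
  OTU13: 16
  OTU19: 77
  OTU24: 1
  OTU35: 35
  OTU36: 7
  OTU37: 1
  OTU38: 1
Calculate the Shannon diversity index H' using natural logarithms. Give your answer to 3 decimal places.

Total N = 3+16+77+1+35+7+1+1 = 141, so the proportions are 0.02128, 0.11348, 0.5461, 0.00709, 0.24823, 0.04965, 0.00709, 0.00709 (working shown to 5 dp, full precision carried).
Each pᵢ ln pᵢ term: 0.02128×(-3.85015)=-0.08192, 0.11348×(-2.17617)=-0.24694, 0.5461×(-0.60495)=-0.33037, 0.00709×(-4.94876)=-0.03510, 0.24823×(-1.39341)=-0.34588, 0.04965×(-3.00285)=-0.14908, 0.00709×(-4.94876)=-0.03510, 0.00709×(-4.94876)=-0.03510.
Sum = -1.25948, so H' = 1.259.

1.259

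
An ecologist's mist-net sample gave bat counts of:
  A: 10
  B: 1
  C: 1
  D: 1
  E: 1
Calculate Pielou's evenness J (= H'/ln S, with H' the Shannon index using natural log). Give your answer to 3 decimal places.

Total N = 10+1+1+1+1 = 14, so the proportions are 0.71429, 0.07143, 0.07143, 0.07143, 0.07143 (working shown to 5 dp, full precision carried).
H' = −Σ pᵢ ln pᵢ = −((-0.24034) + (-0.18850) + (-0.18850) + (-0.18850) + (-0.18850)) = 0.99435.
With S = 5 species, ln S = 1.60944, so J = 0.99435/1.60944 = 0.61783, i.e. 0.618 to 3 decimal places.

0.618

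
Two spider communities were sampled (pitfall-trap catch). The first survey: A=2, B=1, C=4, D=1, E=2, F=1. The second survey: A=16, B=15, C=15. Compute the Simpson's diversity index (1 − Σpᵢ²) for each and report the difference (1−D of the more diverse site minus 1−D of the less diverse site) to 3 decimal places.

The first survey: N=11, proportions 0.18182, 0.09091, 0.36364, 0.09091, 0.18182, 0.09091, giving 1−D = 0.77686 (working shown to 5 dp, full precision carried).
The second survey: N=46, proportions 0.34783, 0.32609, 0.32609, giving 1−D = 0.66635.
Difference = |0.77686 − 0.66635| = 0.11051, i.e. 0.111 to 3 decimal places.

0.111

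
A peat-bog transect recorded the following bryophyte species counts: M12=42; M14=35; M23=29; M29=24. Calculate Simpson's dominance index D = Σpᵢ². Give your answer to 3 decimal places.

0.261

Total N = 42+35+29+24 = 130, so the proportions are 0.32308, 0.26923, 0.22308, 0.18462 (working shown to 5 dp, full precision carried).
D = 0.32308² + 0.26923² + 0.22308² + 0.18462² = 0.10438 + 0.07249 + 0.04976 + 0.03408 = 0.26071.
To 3 decimal places, D = 0.261.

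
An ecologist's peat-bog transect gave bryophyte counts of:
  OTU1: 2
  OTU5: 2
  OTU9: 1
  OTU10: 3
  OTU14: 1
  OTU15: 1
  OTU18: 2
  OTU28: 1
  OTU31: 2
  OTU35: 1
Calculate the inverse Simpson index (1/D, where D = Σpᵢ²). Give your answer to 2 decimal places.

8.53

Total N = 2+2+1+3+1+1+2+1+2+1 = 16, so the proportions are 0.125, 0.125, 0.0625, 0.1875, 0.0625, 0.0625, 0.125, 0.0625, 0.125, 0.0625 (working shown to 6 dp, full precision carried).
D = 0.125² + 0.125² + 0.0625² + 0.1875² + 0.0625² + 0.0625² + 0.125² + 0.0625² + 0.125² + 0.0625² = 0.015625 + 0.015625 + 0.003906 + 0.035156 + 0.003906 + 0.003906 + 0.015625 + 0.003906 + 0.015625 + 0.003906 = 0.117188.
So 1/D = 8.5333, i.e. 8.53 to 2 decimal places.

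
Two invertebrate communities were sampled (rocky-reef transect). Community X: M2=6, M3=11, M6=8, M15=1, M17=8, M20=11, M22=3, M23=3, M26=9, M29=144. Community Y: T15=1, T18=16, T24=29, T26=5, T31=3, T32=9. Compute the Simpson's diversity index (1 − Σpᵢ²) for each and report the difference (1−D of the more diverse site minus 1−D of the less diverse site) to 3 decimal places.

0.205

Community X: N=204, proportions 0.02941, 0.05392, 0.03922, 0.0049, 0.03922, 0.05392, 0.01471, 0.01471, 0.04412, 0.70588, giving 1−D = 0.48957 (working shown to 5 dp, full precision carried).
Community Y: N=63, proportions 0.01587, 0.25397, 0.46032, 0.07937, 0.04762, 0.14286, giving 1−D = 0.69438.
Difference = |0.48957 − 0.69438| = 0.20481, i.e. 0.205 to 3 decimal places.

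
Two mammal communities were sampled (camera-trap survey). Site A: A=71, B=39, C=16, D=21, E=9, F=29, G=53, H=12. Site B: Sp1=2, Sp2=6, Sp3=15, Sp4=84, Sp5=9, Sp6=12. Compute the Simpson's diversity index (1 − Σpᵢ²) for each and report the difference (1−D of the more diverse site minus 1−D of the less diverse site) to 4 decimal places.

Site A: N=250, proportions 0.284, 0.156, 0.064, 0.084, 0.036, 0.116, 0.212, 0.048, giving 1−D = 0.821856 (working shown to 6 dp, full precision carried).
Site B: N=128, proportions 0.015625, 0.046875, 0.117188, 0.65625, 0.070312, 0.09375, giving 1−D = 0.539429.
Difference = |0.821856 − 0.539429| = 0.282427, i.e. 0.2824 to 4 decimal places.

0.2824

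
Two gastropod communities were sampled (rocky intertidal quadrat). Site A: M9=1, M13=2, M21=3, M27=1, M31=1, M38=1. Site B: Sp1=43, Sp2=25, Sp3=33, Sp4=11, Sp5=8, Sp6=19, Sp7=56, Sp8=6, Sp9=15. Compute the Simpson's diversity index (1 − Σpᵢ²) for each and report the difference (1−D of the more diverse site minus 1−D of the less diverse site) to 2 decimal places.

0.05

Site A: N=9, proportions 0.1111, 0.2222, 0.3333, 0.1111, 0.1111, 0.1111, giving 1−D = 0.7901 (working shown to 4 dp, full precision carried).
Site B: N=216, proportions 0.1991, 0.1157, 0.1528, 0.0509, 0.037, 0.088, 0.2593, 0.0278, 0.0694, giving 1−D = 0.8391.
Difference = |0.7901 − 0.8391| = 0.0490, i.e. 0.05 to 2 decimal places.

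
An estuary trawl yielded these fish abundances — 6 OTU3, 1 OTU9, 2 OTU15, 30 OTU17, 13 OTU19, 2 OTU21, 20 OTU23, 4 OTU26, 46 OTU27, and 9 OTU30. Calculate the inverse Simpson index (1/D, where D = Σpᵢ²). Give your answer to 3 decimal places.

4.746

Total N = 6+1+2+30+13+2+20+4+46+9 = 133, so the proportions are 0.0451128, 0.0075188, 0.0150376, 0.2255639, 0.0977444, 0.0150376, 0.1503759, 0.0300752, 0.3458647, 0.0676692 (working shown to 7 dp, full precision carried).
D = 0.0451128² + 0.0075188² + 0.0150376² + 0.2255639² + 0.0977444² + 0.0150376² + 0.1503759² + 0.0300752² + 0.3458647² + 0.0676692² = 0.0020352 + 0.0000565 + 0.0002261 + 0.0508791 + 0.0095540 + 0.0002261 + 0.0226129 + 0.0009045 + 0.1196224 + 0.0045791 = 0.2106959.
So 1/D = 4.74618, i.e. 4.746 to 3 decimal places.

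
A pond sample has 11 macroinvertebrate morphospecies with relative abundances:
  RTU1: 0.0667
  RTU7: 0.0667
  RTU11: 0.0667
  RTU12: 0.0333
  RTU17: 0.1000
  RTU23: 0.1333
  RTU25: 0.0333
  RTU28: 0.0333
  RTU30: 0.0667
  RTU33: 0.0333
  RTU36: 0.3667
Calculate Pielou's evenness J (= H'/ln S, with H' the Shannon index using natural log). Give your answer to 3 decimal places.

H' = −Σ pᵢ ln pᵢ = −((-0.18059) + (-0.18059) + (-0.18059) + (-0.11329) + (-0.23026) + (-0.26862) + (-0.11329) + (-0.11329) + (-0.18059) + (-0.11329) + (-0.36788)) = 2.04230 (working shown to 5 dp, full precision carried).
With S = 11 species, ln S = 2.39790, so J = 2.04230/2.39790 = 0.85171, i.e. 0.852 to 3 decimal places.

0.852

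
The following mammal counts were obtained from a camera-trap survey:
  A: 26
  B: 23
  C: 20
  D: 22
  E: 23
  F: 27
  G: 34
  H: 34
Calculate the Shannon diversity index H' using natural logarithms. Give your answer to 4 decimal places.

2.0618

Total N = 26+23+20+22+23+27+34+34 = 209, so the proportions are 0.124402, 0.110048, 0.095694, 0.105263, 0.110048, 0.129187, 0.162679, 0.162679 (working shown to 6 dp, full precision carried).
Each pᵢ ln pᵢ term: 0.124402×(-2.084238)=-0.259283, 0.110048×(-2.206840)=-0.242858, 0.095694×(-2.346602)=-0.224555, 0.105263×(-2.251292)=-0.236978, 0.110048×(-2.206840)=-0.242858, 0.129187×(-2.046497)=-0.264380, 0.162679×(-1.815974)=-0.295422, 0.162679×(-1.815974)=-0.295422.
Sum = -2.061756, so H' = 2.0618.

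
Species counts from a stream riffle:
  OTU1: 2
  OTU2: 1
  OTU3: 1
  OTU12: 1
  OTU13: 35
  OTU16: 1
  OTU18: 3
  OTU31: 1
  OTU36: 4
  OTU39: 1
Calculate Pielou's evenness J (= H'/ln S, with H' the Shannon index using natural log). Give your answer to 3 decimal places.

Total N = 2+1+1+1+35+1+3+1+4+1 = 50, so the proportions are 0.04, 0.02, 0.02, 0.02, 0.7, 0.02, 0.06, 0.02, 0.08, 0.02 (working shown to 5 dp, full precision carried).
H' = −Σ pᵢ ln pᵢ = −((-0.12876) + (-0.07824) + (-0.07824) + (-0.07824) + (-0.24967) + (-0.07824) + (-0.16880) + (-0.07824) + (-0.20206) + (-0.07824)) = 1.21873.
With S = 10 species, ln S = 2.30259, so J = 1.21873/2.30259 = 0.52929, i.e. 0.529 to 3 decimal places.

0.529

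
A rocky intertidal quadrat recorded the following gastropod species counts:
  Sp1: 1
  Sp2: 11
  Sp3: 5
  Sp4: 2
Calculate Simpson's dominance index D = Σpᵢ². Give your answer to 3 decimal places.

0.418

Total N = 1+11+5+2 = 19, so the proportions are 0.05263, 0.57895, 0.26316, 0.10526 (working shown to 5 dp, full precision carried).
D = 0.05263² + 0.57895² + 0.26316² + 0.10526² = 0.00277 + 0.33518 + 0.06925 + 0.01108 = 0.41828.
To 3 decimal places, D = 0.418.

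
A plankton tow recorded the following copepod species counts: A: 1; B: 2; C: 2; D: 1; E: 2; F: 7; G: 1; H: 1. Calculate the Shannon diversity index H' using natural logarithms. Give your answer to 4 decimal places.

1.7873

Total N = 1+2+2+1+2+7+1+1 = 17, so the proportions are 0.058824, 0.117647, 0.117647, 0.058824, 0.117647, 0.411765, 0.058824, 0.058824 (working shown to 6 dp, full precision carried).
Each pᵢ ln pᵢ term: 0.058824×(-2.833213)=-0.166660, 0.117647×(-2.140066)=-0.251772, 0.117647×(-2.140066)=-0.251772, 0.058824×(-2.833213)=-0.166660, 0.117647×(-2.140066)=-0.251772, 0.411765×(-0.887303)=-0.365360, 0.058824×(-2.833213)=-0.166660, 0.058824×(-2.833213)=-0.166660.
Sum = -1.787316, so H' = 1.7873.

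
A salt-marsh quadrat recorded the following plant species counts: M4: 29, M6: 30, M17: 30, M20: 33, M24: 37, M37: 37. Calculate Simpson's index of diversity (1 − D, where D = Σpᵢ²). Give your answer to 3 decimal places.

Total N = 29+30+30+33+37+37 = 196, so the proportions are 0.14796, 0.15306, 0.15306, 0.16837, 0.18878, 0.18878 (working shown to 5 dp, full precision carried).
D = 0.14796² + 0.15306² + 0.15306² + 0.16837² + 0.18878² + 0.18878² = 0.02189 + 0.02343 + 0.02343 + 0.02835 + 0.03564 + 0.03564 = 0.16837.
So 1 − D = 0.83163, i.e. 0.832 to 3 decimal places.

0.832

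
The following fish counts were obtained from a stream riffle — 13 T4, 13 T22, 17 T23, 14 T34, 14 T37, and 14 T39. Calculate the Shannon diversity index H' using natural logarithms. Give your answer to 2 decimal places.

Total N = 13+13+17+14+14+14 = 85, so the proportions are 0.1529, 0.1529, 0.2, 0.1647, 0.1647, 0.1647 (working shown to 4 dp, full precision carried).
Each pᵢ ln pᵢ term: 0.1529×(-1.8777)=-0.2872, 0.1529×(-1.8777)=-0.2872, 0.2×(-1.6094)=-0.3219, 0.1647×(-1.8036)=-0.2971, 0.1647×(-1.8036)=-0.2971, 0.1647×(-1.8036)=-0.2971.
Sum = -1.7874, so H' = 1.79.

1.79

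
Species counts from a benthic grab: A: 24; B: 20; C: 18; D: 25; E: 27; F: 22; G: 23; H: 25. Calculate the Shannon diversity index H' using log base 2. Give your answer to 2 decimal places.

2.99

Total N = 24+20+18+25+27+22+23+25 = 184, so the proportions are 0.1304, 0.1087, 0.0978, 0.1359, 0.1467, 0.1196, 0.125, 0.1359 (working shown to 4 dp, full precision carried).
Each pᵢ log₂ pᵢ term: 0.1304×(-2.9386)=-0.3833, 0.1087×(-3.2016)=-0.3480, 0.0978×(-3.3536)=-0.3281, 0.1359×(-2.8797)=-0.3913, 0.1467×(-2.7687)=-0.4063, 0.1196×(-3.0641)=-0.3664, 0.125×(-3.0000)=-0.3750, 0.1359×(-2.8797)=-0.3913.
Sum = -2.9895, so H' = 2.99.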